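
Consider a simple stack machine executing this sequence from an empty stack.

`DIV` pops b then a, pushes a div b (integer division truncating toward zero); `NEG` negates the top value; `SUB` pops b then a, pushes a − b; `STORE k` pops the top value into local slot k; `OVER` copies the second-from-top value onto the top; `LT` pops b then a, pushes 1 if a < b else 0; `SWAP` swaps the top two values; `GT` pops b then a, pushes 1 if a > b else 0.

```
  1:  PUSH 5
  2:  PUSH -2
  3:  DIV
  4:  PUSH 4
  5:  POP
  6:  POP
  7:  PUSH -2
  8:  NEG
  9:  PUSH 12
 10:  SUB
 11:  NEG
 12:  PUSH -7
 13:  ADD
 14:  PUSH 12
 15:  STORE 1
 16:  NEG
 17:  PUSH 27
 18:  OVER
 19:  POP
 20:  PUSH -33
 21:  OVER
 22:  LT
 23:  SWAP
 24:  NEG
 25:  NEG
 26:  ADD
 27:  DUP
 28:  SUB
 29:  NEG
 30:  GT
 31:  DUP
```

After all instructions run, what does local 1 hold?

PUSH 5   : 5
PUSH -2  : 5 -2
DIV      : -2
PUSH 4   : -2 4
POP      : -2
POP      : (empty)
PUSH -2  : -2
NEG      : 2
PUSH 12  : 2 12
SUB      : -10
NEG      : 10
PUSH -7  : 10 -7
ADD      : 3
PUSH 12  : 3 12
STORE 1  : 3
NEG      : -3
PUSH 27  : -3 27
OVER     : -3 27 -3
POP      : -3 27
PUSH -33 : -3 27 -33
OVER     : -3 27 -33 27
LT       : -3 27 1
SWAP     : -3 1 27
NEG      : -3 1 -27
NEG      : -3 1 27
ADD      : -3 28
DUP      : -3 28 28
SUB      : -3 0
NEG      : -3 0
GT       : 0
DUP      : 0 0

12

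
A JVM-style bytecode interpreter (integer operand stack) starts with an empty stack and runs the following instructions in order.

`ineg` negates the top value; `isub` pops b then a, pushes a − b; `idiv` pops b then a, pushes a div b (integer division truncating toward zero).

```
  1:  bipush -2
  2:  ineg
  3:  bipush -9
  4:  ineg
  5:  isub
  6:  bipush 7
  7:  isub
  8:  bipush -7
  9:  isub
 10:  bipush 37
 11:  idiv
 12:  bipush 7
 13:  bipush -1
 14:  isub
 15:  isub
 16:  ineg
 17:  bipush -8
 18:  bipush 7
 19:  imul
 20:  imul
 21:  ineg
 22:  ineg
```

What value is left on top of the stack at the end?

-448

bipush -2  [-2]
ineg       [2]
bipush -9  [2, -9]
ineg       [2, 9]
isub       [-7]
bipush 7   [-7, 7]
isub       [-14]
bipush -7  [-14, -7]
isub       [-7]
bipush 37  [-7, 37]
idiv       [0]
bipush 7   [0, 7]
bipush -1  [0, 7, -1]
isub       [0, 8]
isub       [-8]
ineg       [8]
bipush -8  [8, -8]
bipush 7   [8, -8, 7]
imul       [8, -56]
imul       [-448]
ineg       [448]
ineg       [-448]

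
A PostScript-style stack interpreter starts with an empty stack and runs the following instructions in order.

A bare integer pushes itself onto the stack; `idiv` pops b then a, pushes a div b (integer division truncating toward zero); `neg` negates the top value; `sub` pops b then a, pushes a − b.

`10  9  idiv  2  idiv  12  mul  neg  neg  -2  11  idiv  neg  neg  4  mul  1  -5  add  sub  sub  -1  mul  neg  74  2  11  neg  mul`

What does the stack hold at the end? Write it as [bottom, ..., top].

10    [10]
9     [10, 9]
idiv  [1]
2     [1, 2]
idiv  [0]
12    [0, 12]
mul   [0]
neg   [0]
neg   [0]
-2    [0, -2]
11    [0, -2, 11]
idiv  [0, 0]
neg   [0, 0]
neg   [0, 0]
4     [0, 0, 4]
mul   [0, 0]
1     [0, 0, 1]
-5    [0, 0, 1, -5]
add   [0, 0, -4]
sub   [0, 4]
sub   [-4]
-1    [-4, -1]
mul   [4]
neg   [-4]
74    [-4, 74]
2     [-4, 74, 2]
11    [-4, 74, 2, 11]
neg   [-4, 74, 2, -11]
mul   [-4, 74, -22]

[-4, 74, -22]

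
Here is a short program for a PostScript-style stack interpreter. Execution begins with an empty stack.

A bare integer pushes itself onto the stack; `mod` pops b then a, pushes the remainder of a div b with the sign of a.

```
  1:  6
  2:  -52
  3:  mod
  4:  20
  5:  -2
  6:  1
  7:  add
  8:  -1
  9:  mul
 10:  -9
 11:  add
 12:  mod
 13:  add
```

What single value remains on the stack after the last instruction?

6   → 6
-52 → 6 -52
mod → 6
20  → 6 20
-2  → 6 20 -2
1   → 6 20 -2 1
add → 6 20 -1
-1  → 6 20 -1 -1
mul → 6 20 1
-9  → 6 20 1 -9
add → 6 20 -8
mod → 6 4
add → 10

10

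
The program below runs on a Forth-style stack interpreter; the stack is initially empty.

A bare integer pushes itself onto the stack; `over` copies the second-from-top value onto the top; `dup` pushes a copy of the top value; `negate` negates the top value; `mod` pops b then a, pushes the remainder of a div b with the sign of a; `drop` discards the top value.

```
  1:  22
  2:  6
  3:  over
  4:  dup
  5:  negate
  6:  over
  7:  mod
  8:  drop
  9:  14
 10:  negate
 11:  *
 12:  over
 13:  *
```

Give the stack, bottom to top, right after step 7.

[22, 6, 22, 0]

22      22
6       22 6
over    22 6 22
dup     22 6 22 22
negate  22 6 22 -22
over    22 6 22 -22 22
mod     22 6 22 0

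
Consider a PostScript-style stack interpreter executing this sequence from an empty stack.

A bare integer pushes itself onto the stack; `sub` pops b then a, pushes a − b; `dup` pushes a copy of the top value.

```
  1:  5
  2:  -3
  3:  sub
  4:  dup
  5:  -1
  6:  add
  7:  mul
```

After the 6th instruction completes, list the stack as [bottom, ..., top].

5   → [5]
-3  → [5, -3]
sub → [8]
dup → [8, 8]
-1  → [8, 8, -1]
add → [8, 7]

[8, 7]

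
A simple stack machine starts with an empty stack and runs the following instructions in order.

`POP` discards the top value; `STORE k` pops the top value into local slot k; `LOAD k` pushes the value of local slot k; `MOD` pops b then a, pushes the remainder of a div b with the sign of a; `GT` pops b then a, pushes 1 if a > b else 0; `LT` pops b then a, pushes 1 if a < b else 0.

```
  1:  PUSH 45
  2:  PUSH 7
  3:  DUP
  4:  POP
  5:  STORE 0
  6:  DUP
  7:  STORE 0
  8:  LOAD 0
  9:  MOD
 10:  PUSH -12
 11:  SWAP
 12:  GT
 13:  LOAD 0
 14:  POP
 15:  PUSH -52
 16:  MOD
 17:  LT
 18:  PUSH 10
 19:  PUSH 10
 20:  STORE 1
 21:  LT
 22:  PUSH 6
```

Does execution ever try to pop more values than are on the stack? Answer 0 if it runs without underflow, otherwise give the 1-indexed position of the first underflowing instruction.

PUSH 45  : [45]
PUSH 7   : [45, 7]
DUP      : [45, 7, 7]
POP      : [45, 7]
STORE 0  : [45]
DUP      : [45, 45]
STORE 0  : [45]
LOAD 0   : [45, 45]
MOD      : [0]
PUSH -12 : [0, -12]
SWAP     : [-12, 0]
GT       : [0]
LOAD 0   : [0, 45]
POP      : [0]
PUSH -52 : [0, -52]
MOD      : [0]
LT  — needs 2 operands, stack has 1 → underflow

17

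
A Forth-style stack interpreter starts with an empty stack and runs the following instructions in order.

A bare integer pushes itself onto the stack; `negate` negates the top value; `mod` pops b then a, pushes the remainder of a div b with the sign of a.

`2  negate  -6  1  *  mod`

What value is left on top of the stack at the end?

-2

2      -> 2
negate -> -2
-6     -> -2 -6
1      -> -2 -6 1
*      -> -2 -6
mod    -> -2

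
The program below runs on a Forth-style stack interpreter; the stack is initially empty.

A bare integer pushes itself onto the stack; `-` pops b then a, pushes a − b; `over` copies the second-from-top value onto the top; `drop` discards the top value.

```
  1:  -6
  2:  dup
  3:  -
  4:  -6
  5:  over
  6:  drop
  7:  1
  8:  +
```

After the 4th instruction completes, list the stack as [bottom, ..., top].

[0, -6]

-6  : -6
dup : -6 -6
-   : 0
-6  : 0 -6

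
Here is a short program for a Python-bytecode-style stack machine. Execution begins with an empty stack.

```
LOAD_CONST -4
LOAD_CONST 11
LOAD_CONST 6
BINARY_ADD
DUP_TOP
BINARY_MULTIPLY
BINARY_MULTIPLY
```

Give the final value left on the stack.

-1156

LOAD_CONST -4   : -4
LOAD_CONST 11   : -4 11
LOAD_CONST 6    : -4 11 6
BINARY_ADD      : -4 17
DUP_TOP         : -4 17 17
BINARY_MULTIPLY : -4 289
BINARY_MULTIPLY : -1156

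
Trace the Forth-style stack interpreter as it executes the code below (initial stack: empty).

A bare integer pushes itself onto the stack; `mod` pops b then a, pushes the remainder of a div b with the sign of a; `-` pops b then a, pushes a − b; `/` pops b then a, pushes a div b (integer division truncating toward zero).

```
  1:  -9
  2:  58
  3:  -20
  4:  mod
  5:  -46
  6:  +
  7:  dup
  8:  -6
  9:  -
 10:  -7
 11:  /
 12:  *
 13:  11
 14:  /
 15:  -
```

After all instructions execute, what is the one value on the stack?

-9   [-9]
58   [-9, 58]
-20  [-9, 58, -20]
mod  [-9, 18]
-46  [-9, 18, -46]
+    [-9, -28]
dup  [-9, -28, -28]
-6   [-9, -28, -28, -6]
-    [-9, -28, -22]
-7   [-9, -28, -22, -7]
/    [-9, -28, 3]
*    [-9, -84]
11   [-9, -84, 11]
/    [-9, -7]
-    [-2]

-2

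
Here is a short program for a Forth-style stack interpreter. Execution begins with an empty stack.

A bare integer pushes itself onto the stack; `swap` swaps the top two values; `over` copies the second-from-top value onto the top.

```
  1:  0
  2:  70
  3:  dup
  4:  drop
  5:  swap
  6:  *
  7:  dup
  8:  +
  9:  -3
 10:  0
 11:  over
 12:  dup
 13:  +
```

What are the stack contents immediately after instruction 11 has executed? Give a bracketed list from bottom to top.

[0, -3, 0, -3]

0    -> [0]
70   -> [0, 70]
dup  -> [0, 70, 70]
drop -> [0, 70]
swap -> [70, 0]
*    -> [0]
dup  -> [0, 0]
+    -> [0]
-3   -> [0, -3]
0    -> [0, -3, 0]
over -> [0, -3, 0, -3]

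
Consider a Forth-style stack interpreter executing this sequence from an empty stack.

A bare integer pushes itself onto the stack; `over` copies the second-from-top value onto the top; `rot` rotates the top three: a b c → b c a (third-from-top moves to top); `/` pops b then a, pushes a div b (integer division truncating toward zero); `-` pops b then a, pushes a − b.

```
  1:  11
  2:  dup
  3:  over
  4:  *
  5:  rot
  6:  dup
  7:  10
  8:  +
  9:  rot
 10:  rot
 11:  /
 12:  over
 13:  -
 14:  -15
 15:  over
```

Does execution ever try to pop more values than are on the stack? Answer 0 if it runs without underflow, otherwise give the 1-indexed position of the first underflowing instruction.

5

11   → [11]
dup  → [11, 11]
over → [11, 11, 11]
*    → [11, 121]
rot  — needs 3 operands, stack has 2 → underflow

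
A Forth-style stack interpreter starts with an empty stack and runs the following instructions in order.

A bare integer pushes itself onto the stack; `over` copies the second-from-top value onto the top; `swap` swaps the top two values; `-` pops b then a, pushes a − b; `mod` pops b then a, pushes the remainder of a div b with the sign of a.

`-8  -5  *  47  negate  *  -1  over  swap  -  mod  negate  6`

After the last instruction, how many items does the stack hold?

2

-8      [-8]
-5      [-8, -5]
*       [40]
47      [40, 47]
negate  [40, -47]
*       [-1880]
-1      [-1880, -1]
over    [-1880, -1, -1880]
swap    [-1880, -1880, -1]
-       [-1880, -1879]
mod     [-1]
negate  [1]
6       [1, 6]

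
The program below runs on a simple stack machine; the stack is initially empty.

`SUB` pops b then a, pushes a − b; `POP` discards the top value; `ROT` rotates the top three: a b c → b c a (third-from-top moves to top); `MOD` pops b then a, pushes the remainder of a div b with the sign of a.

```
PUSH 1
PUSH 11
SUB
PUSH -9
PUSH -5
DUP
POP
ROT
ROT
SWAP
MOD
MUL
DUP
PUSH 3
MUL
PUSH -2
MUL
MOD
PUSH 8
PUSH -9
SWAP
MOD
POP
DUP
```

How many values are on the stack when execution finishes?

2

PUSH 1  -> 1
PUSH 11 -> 1 11
SUB     -> -10
PUSH -9 -> -10 -9
PUSH -5 -> -10 -9 -5
DUP     -> -10 -9 -5 -5
POP     -> -10 -9 -5
ROT     -> -9 -5 -10
ROT     -> -5 -10 -9
SWAP    -> -5 -9 -10
MOD     -> -5 -9
MUL     -> 45
DUP     -> 45 45
PUSH 3  -> 45 45 3
MUL     -> 45 135
PUSH -2 -> 45 135 -2
MUL     -> 45 -270
MOD     -> 45
PUSH 8  -> 45 8
PUSH -9 -> 45 8 -9
SWAP    -> 45 -9 8
MOD     -> 45 -1
POP     -> 45
DUP     -> 45 45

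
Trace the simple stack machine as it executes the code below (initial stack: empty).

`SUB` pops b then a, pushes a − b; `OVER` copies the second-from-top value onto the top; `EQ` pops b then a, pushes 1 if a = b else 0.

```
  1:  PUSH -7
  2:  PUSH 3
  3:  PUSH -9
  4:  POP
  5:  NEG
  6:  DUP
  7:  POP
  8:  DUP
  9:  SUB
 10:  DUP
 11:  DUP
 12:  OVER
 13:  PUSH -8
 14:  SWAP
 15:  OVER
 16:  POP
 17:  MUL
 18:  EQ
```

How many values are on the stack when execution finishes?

4

PUSH -7 -> [-7]
PUSH 3  -> [-7, 3]
PUSH -9 -> [-7, 3, -9]
POP     -> [-7, 3]
NEG     -> [-7, -3]
DUP     -> [-7, -3, -3]
POP     -> [-7, -3]
DUP     -> [-7, -3, -3]
SUB     -> [-7, 0]
DUP     -> [-7, 0, 0]
DUP     -> [-7, 0, 0, 0]
OVER    -> [-7, 0, 0, 0, 0]
PUSH -8 -> [-7, 0, 0, 0, 0, -8]
SWAP    -> [-7, 0, 0, 0, -8, 0]
OVER    -> [-7, 0, 0, 0, -8, 0, -8]
POP     -> [-7, 0, 0, 0, -8, 0]
MUL     -> [-7, 0, 0, 0, 0]
EQ      -> [-7, 0, 0, 1]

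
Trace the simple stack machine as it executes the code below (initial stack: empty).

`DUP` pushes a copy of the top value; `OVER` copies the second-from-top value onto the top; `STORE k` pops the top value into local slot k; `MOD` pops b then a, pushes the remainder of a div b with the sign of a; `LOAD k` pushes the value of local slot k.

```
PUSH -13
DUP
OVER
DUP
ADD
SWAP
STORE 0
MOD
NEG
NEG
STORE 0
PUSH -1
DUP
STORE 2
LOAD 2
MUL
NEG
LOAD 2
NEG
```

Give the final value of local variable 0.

PUSH -13 -> [-13]
DUP      -> [-13, -13]
OVER     -> [-13, -13, -13]
DUP      -> [-13, -13, -13, -13]
ADD      -> [-13, -13, -26]
SWAP     -> [-13, -26, -13]
STORE 0  -> [-13, -26]
MOD      -> [-13]
NEG      -> [13]
NEG      -> [-13]
STORE 0  -> []
PUSH -1  -> [-1]
DUP      -> [-1, -1]
STORE 2  -> [-1]
LOAD 2   -> [-1, -1]
MUL      -> [1]
NEG      -> [-1]
LOAD 2   -> [-1, -1]
NEG      -> [-1, 1]

-13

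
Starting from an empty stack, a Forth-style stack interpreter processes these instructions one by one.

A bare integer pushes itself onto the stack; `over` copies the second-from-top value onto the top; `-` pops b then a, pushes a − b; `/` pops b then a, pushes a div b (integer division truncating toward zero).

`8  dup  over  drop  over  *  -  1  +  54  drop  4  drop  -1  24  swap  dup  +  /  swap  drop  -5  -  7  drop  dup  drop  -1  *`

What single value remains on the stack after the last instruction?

7

8    : 8
dup  : 8 8
over : 8 8 8
drop : 8 8
over : 8 8 8
*    : 8 64
-    : -56
1    : -56 1
+    : -55
54   : -55 54
drop : -55
4    : -55 4
drop : -55
-1   : -55 -1
24   : -55 -1 24
swap : -55 24 -1
dup  : -55 24 -1 -1
+    : -55 24 -2
/    : -55 -12
swap : -12 -55
drop : -12
-5   : -12 -5
-    : -7
7    : -7 7
drop : -7
dup  : -7 -7
drop : -7
-1   : -7 -1
*    : 7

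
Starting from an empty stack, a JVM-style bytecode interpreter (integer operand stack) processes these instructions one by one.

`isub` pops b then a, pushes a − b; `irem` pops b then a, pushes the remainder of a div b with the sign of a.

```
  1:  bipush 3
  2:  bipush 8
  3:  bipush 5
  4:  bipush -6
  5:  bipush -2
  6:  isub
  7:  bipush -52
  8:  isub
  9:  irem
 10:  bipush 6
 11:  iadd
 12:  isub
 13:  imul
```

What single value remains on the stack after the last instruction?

-9

bipush 3   -> [3]
bipush 8   -> [3, 8]
bipush 5   -> [3, 8, 5]
bipush -6  -> [3, 8, 5, -6]
bipush -2  -> [3, 8, 5, -6, -2]
isub       -> [3, 8, 5, -4]
bipush -52 -> [3, 8, 5, -4, -52]
isub       -> [3, 8, 5, 48]
irem       -> [3, 8, 5]
bipush 6   -> [3, 8, 5, 6]
iadd       -> [3, 8, 11]
isub       -> [3, -3]
imul       -> [-9]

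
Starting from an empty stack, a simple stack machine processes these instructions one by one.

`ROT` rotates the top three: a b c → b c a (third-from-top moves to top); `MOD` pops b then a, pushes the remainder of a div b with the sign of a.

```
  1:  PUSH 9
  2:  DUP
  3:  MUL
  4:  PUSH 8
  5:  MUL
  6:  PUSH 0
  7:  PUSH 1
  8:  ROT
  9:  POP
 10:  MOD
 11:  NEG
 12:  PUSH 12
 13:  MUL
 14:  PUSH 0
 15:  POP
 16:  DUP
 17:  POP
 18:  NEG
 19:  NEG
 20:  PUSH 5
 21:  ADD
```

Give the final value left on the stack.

PUSH 9  → [9]
DUP     → [9, 9]
MUL     → [81]
PUSH 8  → [81, 8]
MUL     → [648]
PUSH 0  → [648, 0]
PUSH 1  → [648, 0, 1]
ROT     → [0, 1, 648]
POP     → [0, 1]
MOD     → [0]
NEG     → [0]
PUSH 12 → [0, 12]
MUL     → [0]
PUSH 0  → [0, 0]
POP     → [0]
DUP     → [0, 0]
POP     → [0]
NEG     → [0]
NEG     → [0]
PUSH 5  → [0, 5]
ADD     → [5]

5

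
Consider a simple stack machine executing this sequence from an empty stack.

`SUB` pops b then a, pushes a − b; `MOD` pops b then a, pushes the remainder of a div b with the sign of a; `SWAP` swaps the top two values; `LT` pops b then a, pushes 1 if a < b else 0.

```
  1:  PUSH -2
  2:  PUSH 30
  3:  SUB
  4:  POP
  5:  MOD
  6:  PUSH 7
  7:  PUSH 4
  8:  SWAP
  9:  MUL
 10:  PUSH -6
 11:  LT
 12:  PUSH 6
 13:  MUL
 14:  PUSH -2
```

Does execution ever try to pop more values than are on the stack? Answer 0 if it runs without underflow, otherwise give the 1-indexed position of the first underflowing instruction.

PUSH -2 : [-2]
PUSH 30 : [-2, 30]
SUB     : [-32]
POP     : []
MOD  — needs 2 operands, stack has 0 → underflow

5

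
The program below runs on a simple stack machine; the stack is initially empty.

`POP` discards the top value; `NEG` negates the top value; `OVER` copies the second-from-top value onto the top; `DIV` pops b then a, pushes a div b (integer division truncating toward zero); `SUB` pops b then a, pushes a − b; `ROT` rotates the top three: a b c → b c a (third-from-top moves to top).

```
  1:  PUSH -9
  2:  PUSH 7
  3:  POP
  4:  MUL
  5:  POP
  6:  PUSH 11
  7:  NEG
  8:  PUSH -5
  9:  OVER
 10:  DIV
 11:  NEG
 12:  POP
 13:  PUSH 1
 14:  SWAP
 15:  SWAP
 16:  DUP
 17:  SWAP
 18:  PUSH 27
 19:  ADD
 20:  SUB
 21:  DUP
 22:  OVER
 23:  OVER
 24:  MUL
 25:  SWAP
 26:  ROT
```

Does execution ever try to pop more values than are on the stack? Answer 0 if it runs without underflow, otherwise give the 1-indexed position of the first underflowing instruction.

PUSH -9 : -9
PUSH 7  : -9 7
POP     : -9
MUL  — needs 2 operands, stack has 1 → underflow

4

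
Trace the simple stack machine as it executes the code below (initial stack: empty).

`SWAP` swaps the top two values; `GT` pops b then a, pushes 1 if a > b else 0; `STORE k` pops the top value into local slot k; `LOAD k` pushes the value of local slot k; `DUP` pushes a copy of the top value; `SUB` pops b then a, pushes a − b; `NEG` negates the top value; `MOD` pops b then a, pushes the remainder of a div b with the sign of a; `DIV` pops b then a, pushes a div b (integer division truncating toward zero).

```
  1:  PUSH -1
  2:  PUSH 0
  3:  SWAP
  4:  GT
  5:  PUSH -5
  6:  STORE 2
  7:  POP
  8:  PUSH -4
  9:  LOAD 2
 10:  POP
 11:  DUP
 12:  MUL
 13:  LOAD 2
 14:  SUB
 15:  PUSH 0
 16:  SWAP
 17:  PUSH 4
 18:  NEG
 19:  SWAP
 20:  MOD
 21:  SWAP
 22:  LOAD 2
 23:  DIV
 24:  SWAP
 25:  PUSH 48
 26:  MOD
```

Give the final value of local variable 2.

-5

PUSH -1 → [-1]
PUSH 0  → [-1, 0]
SWAP    → [0, -1]
GT      → [1]
PUSH -5 → [1, -5]
STORE 2 → [1]
POP     → []
PUSH -4 → [-4]
LOAD 2  → [-4, -5]
POP     → [-4]
DUP     → [-4, -4]
MUL     → [16]
LOAD 2  → [16, -5]
SUB     → [21]
PUSH 0  → [21, 0]
SWAP    → [0, 21]
PUSH 4  → [0, 21, 4]
NEG     → [0, 21, -4]
SWAP    → [0, -4, 21]
MOD     → [0, -4]
SWAP    → [-4, 0]
LOAD 2  → [-4, 0, -5]
DIV     → [-4, 0]
SWAP    → [0, -4]
PUSH 48 → [0, -4, 48]
MOD     → [0, -4]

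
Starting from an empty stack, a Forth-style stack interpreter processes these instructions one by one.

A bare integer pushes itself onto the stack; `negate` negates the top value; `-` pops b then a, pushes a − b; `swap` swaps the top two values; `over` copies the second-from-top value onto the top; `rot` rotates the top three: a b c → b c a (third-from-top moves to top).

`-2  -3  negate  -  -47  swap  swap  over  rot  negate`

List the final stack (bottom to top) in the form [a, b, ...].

[-47, -5, 5]

-2     : [-2]
-3     : [-2, -3]
negate : [-2, 3]
-      : [-5]
-47    : [-5, -47]
swap   : [-47, -5]
swap   : [-5, -47]
over   : [-5, -47, -5]
rot    : [-47, -5, -5]
negate : [-47, -5, 5]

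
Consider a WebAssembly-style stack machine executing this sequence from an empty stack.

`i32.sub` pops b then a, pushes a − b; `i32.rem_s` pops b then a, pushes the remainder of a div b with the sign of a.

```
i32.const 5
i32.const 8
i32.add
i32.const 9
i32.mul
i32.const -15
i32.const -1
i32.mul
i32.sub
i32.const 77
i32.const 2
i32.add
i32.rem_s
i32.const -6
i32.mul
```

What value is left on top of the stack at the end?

-138

i32.const 5   -> [5]
i32.const 8   -> [5, 8]
i32.add       -> [13]
i32.const 9   -> [13, 9]
i32.mul       -> [117]
i32.const -15 -> [117, -15]
i32.const -1  -> [117, -15, -1]
i32.mul       -> [117, 15]
i32.sub       -> [102]
i32.const 77  -> [102, 77]
i32.const 2   -> [102, 77, 2]
i32.add       -> [102, 79]
i32.rem_s     -> [23]
i32.const -6  -> [23, -6]
i32.mul       -> [-138]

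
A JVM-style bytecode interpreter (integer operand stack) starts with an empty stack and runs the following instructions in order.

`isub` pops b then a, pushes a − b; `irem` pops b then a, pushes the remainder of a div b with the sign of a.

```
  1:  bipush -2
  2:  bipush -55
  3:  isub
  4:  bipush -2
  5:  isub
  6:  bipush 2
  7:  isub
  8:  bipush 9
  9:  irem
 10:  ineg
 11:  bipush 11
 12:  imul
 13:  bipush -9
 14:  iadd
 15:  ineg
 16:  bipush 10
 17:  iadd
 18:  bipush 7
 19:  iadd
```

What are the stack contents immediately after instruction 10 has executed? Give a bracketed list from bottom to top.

bipush -2   -2
bipush -55  -2 -55
isub        53
bipush -2   53 -2
isub        55
bipush 2    55 2
isub        53
bipush 9    53 9
irem        8
ineg        -8

[-8]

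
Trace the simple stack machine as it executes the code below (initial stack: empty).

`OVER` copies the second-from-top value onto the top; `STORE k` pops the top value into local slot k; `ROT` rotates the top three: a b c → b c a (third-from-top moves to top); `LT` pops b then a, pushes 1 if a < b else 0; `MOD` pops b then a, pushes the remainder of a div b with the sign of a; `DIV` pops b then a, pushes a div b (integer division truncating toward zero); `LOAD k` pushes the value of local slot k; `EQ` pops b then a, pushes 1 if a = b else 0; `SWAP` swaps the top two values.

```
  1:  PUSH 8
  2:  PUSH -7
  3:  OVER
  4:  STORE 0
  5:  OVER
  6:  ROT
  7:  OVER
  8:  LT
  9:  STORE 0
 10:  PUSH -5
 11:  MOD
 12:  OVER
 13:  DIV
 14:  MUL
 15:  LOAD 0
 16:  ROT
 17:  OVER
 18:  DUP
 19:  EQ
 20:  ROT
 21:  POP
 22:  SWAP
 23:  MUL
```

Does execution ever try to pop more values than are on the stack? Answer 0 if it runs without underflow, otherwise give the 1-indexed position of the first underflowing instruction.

PUSH 8   [8]
PUSH -7  [8, -7]
OVER     [8, -7, 8]
STORE 0  [8, -7]
OVER     [8, -7, 8]
ROT      [-7, 8, 8]
OVER     [-7, 8, 8, 8]
LT       [-7, 8, 0]
STORE 0  [-7, 8]
PUSH -5  [-7, 8, -5]
MOD      [-7, 3]
OVER     [-7, 3, -7]
DIV      [-7, 0]
MUL      [0]
LOAD 0   [0, 0]
ROT  — needs 3 operands, stack has 2 → underflow

16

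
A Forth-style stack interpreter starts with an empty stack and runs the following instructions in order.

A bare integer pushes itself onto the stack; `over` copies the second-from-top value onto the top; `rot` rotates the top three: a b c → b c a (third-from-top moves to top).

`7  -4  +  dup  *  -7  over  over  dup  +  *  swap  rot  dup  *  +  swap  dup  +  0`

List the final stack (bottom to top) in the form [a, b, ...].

7    : [7]
-4   : [7, -4]
+    : [3]
dup  : [3, 3]
*    : [9]
-7   : [9, -7]
over : [9, -7, 9]
over : [9, -7, 9, -7]
dup  : [9, -7, 9, -7, -7]
+    : [9, -7, 9, -14]
*    : [9, -7, -126]
swap : [9, -126, -7]
rot  : [-126, -7, 9]
dup  : [-126, -7, 9, 9]
*    : [-126, -7, 81]
+    : [-126, 74]
swap : [74, -126]
dup  : [74, -126, -126]
+    : [74, -252]
0    : [74, -252, 0]

[74, -252, 0]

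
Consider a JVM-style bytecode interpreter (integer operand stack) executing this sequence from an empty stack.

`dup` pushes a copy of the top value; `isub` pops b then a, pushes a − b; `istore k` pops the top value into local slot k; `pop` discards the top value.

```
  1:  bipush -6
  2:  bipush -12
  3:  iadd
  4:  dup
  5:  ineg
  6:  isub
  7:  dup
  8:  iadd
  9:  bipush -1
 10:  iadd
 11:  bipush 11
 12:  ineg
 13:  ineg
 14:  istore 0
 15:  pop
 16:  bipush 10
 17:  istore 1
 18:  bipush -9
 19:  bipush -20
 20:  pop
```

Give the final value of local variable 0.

11

bipush -6  -> -6
bipush -12 -> -6 -12
iadd       -> -18
dup        -> -18 -18
ineg       -> -18 18
isub       -> -36
dup        -> -36 -36
iadd       -> -72
bipush -1  -> -72 -1
iadd       -> -73
bipush 11  -> -73 11
ineg       -> -73 -11
ineg       -> -73 11
istore 0   -> -73
pop        -> (empty)
bipush 10  -> 10
istore 1   -> (empty)
bipush -9  -> -9
bipush -20 -> -9 -20
pop        -> -9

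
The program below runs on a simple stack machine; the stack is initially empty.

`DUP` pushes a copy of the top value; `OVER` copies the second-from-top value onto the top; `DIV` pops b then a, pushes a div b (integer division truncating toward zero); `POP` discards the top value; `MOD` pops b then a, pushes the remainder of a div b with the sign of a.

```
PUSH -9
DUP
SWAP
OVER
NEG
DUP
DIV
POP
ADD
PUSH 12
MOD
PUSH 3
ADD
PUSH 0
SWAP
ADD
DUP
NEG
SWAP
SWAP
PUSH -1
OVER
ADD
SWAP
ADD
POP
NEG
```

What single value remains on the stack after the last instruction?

3

PUSH -9  [-9]
DUP      [-9, -9]
SWAP     [-9, -9]
OVER     [-9, -9, -9]
NEG      [-9, -9, 9]
DUP      [-9, -9, 9, 9]
DIV      [-9, -9, 1]
POP      [-9, -9]
ADD      [-18]
PUSH 12  [-18, 12]
MOD      [-6]
PUSH 3   [-6, 3]
ADD      [-3]
PUSH 0   [-3, 0]
SWAP     [0, -3]
ADD      [-3]
DUP      [-3, -3]
NEG      [-3, 3]
SWAP     [3, -3]
SWAP     [-3, 3]
PUSH -1  [-3, 3, -1]
OVER     [-3, 3, -1, 3]
ADD      [-3, 3, 2]
SWAP     [-3, 2, 3]
ADD      [-3, 5]
POP      [-3]
NEG      [3]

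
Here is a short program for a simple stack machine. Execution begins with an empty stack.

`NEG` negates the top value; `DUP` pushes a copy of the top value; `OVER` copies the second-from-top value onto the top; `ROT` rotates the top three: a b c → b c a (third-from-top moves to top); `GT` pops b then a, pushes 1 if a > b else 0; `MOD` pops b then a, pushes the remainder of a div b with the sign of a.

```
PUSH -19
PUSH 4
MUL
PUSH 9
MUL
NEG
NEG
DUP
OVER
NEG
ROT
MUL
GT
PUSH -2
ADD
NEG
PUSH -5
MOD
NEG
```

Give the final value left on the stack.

PUSH -19 → -19
PUSH 4   → -19 4
MUL      → -76
PUSH 9   → -76 9
MUL      → -684
NEG      → 684
NEG      → -684
DUP      → -684 -684
OVER     → -684 -684 -684
NEG      → -684 -684 684
ROT      → -684 684 -684
MUL      → -684 -467856
GT       → 1
PUSH -2  → 1 -2
ADD      → -1
NEG      → 1
PUSH -5  → 1 -5
MOD      → 1
NEG      → -1

-1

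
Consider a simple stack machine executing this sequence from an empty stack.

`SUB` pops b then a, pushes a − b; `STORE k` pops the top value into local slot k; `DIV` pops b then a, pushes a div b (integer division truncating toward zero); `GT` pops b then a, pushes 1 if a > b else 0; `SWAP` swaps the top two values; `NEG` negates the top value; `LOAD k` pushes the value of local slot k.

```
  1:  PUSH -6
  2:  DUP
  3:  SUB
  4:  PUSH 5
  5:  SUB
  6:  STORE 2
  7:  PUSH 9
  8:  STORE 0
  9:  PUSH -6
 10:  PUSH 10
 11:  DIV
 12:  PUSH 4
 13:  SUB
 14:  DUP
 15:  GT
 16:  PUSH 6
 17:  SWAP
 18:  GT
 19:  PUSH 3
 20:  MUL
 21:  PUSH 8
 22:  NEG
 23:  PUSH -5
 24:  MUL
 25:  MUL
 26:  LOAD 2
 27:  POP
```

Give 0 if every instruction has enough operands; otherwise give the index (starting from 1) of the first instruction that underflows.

0

PUSH -6 → [-6]
DUP     → [-6, -6]
SUB     → [0]
PUSH 5  → [0, 5]
SUB     → [-5]
STORE 2 → []
PUSH 9  → [9]
STORE 0 → []
PUSH -6 → [-6]
PUSH 10 → [-6, 10]
DIV     → [0]
PUSH 4  → [0, 4]
SUB     → [-4]
DUP     → [-4, -4]
GT      → [0]
PUSH 6  → [0, 6]
SWAP    → [6, 0]
GT      → [1]
PUSH 3  → [1, 3]
MUL     → [3]
PUSH 8  → [3, 8]
NEG     → [3, -8]
PUSH -5 → [3, -8, -5]
MUL     → [3, 40]
MUL     → [120]
LOAD 2  → [120, -5]
POP     → [120]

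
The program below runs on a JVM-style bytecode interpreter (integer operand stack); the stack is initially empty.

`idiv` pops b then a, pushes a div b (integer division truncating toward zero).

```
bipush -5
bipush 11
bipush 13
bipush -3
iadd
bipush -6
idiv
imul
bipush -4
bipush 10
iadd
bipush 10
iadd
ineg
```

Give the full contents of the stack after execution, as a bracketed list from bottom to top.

bipush -5  [-5]
bipush 11  [-5, 11]
bipush 13  [-5, 11, 13]
bipush -3  [-5, 11, 13, -3]
iadd       [-5, 11, 10]
bipush -6  [-5, 11, 10, -6]
idiv       [-5, 11, -1]
imul       [-5, -11]
bipush -4  [-5, -11, -4]
bipush 10  [-5, -11, -4, 10]
iadd       [-5, -11, 6]
bipush 10  [-5, -11, 6, 10]
iadd       [-5, -11, 16]
ineg       [-5, -11, -16]

[-5, -11, -16]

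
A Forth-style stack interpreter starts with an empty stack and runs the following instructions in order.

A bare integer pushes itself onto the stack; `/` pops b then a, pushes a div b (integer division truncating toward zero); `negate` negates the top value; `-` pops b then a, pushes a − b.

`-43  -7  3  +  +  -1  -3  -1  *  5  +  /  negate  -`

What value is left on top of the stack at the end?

-47

-43     [-43]
-7      [-43, -7]
3       [-43, -7, 3]
+       [-43, -4]
+       [-47]
-1      [-47, -1]
-3      [-47, -1, -3]
-1      [-47, -1, -3, -1]
*       [-47, -1, 3]
5       [-47, -1, 3, 5]
+       [-47, -1, 8]
/       [-47, 0]
negate  [-47, 0]
-       [-47]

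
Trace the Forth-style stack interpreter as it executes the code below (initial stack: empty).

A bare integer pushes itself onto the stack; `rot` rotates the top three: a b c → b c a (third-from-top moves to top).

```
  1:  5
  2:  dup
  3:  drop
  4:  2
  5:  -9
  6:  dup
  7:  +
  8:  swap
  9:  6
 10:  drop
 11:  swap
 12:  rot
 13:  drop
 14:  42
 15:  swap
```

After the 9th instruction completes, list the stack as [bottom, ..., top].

[5, -18, 2, 6]

5     [5]
dup   [5, 5]
drop  [5]
2     [5, 2]
-9    [5, 2, -9]
dup   [5, 2, -9, -9]
+     [5, 2, -18]
swap  [5, -18, 2]
6     [5, -18, 2, 6]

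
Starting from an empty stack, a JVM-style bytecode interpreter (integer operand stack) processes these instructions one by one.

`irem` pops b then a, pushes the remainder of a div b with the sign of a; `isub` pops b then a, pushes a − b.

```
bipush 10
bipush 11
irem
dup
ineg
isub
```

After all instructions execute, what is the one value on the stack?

20

bipush 10  10
bipush 11  10 11
irem       10
dup        10 10
ineg       10 -10
isub       20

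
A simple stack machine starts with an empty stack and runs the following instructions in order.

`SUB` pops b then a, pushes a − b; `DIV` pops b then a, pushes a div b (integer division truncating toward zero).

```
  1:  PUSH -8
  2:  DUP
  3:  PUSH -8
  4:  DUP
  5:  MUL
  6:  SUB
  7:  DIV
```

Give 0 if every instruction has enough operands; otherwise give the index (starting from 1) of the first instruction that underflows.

PUSH -8 -> [-8]
DUP     -> [-8, -8]
PUSH -8 -> [-8, -8, -8]
DUP     -> [-8, -8, -8, -8]
MUL     -> [-8, -8, 64]
SUB     -> [-8, -72]
DIV     -> [0]

0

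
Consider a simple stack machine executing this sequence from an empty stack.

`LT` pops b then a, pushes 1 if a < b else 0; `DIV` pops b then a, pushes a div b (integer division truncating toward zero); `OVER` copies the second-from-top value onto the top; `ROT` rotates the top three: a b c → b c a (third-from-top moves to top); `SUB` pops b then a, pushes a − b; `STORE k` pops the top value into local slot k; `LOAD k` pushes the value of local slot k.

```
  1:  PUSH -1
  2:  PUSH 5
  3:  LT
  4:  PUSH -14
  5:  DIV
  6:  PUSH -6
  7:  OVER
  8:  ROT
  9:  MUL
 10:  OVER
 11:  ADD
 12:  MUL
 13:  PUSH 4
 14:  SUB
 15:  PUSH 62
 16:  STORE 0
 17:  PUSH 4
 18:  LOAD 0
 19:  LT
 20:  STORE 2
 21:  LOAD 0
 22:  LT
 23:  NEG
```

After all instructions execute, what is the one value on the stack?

-1

PUSH -1   [-1]
PUSH 5    [-1, 5]
LT        [1]
PUSH -14  [1, -14]
DIV       [0]
PUSH -6   [0, -6]
OVER      [0, -6, 0]
ROT       [-6, 0, 0]
MUL       [-6, 0]
OVER      [-6, 0, -6]
ADD       [-6, -6]
MUL       [36]
PUSH 4    [36, 4]
SUB       [32]
PUSH 62   [32, 62]
STORE 0   [32]
PUSH 4    [32, 4]
LOAD 0    [32, 4, 62]
LT        [32, 1]
STORE 2   [32]
LOAD 0    [32, 62]
LT        [1]
NEG       [-1]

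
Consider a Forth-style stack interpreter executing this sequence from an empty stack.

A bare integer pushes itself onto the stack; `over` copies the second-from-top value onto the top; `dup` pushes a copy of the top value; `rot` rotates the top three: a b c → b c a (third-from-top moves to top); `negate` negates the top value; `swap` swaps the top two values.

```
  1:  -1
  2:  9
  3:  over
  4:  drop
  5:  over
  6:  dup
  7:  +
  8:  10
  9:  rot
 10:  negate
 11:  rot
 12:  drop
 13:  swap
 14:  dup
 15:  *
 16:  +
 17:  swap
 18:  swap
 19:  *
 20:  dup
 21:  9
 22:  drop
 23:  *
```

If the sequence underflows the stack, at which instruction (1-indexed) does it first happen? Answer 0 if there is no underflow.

0

-1     : -1
9      : -1 9
over   : -1 9 -1
drop   : -1 9
over   : -1 9 -1
dup    : -1 9 -1 -1
+      : -1 9 -2
10     : -1 9 -2 10
rot    : -1 -2 10 9
negate : -1 -2 10 -9
rot    : -1 10 -9 -2
drop   : -1 10 -9
swap   : -1 -9 10
dup    : -1 -9 10 10
*      : -1 -9 100
+      : -1 91
swap   : 91 -1
swap   : -1 91
*      : -91
dup    : -91 -91
9      : -91 -91 9
drop   : -91 -91
*      : 8281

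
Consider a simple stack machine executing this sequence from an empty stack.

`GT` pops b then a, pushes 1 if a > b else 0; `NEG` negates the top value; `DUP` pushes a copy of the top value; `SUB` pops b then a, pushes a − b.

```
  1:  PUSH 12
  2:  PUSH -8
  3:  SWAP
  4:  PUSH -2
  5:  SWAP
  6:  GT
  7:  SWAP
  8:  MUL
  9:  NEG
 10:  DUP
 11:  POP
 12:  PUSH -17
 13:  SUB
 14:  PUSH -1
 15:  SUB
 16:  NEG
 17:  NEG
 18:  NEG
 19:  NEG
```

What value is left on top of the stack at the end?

18

PUSH 12  -> 12
PUSH -8  -> 12 -8
SWAP     -> -8 12
PUSH -2  -> -8 12 -2
SWAP     -> -8 -2 12
GT       -> -8 0
SWAP     -> 0 -8
MUL      -> 0
NEG      -> 0
DUP      -> 0 0
POP      -> 0
PUSH -17 -> 0 -17
SUB      -> 17
PUSH -1  -> 17 -1
SUB      -> 18
NEG      -> -18
NEG      -> 18
NEG      -> -18
NEG      -> 18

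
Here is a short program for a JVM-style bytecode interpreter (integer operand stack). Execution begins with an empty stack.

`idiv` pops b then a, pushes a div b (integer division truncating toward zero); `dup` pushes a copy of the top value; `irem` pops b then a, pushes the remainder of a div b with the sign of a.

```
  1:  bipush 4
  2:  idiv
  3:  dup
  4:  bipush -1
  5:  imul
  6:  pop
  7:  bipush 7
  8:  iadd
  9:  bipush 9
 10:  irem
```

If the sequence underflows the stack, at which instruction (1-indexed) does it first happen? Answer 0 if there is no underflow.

bipush 4  4
idiv  — needs 2 operands, stack has 1 → underflow

2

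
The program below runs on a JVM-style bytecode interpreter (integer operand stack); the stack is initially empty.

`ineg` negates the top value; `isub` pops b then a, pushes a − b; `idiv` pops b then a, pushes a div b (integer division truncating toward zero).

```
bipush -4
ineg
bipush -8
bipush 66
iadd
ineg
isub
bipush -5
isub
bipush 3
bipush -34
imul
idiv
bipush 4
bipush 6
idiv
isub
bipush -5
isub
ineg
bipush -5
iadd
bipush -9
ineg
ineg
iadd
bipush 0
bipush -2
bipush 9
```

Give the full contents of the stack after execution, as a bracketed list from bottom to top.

bipush -4   -4
ineg        4
bipush -8   4 -8
bipush 66   4 -8 66
iadd        4 58
ineg        4 -58
isub        62
bipush -5   62 -5
isub        67
bipush 3    67 3
bipush -34  67 3 -34
imul        67 -102
idiv        0
bipush 4    0 4
bipush 6    0 4 6
idiv        0 0
isub        0
bipush -5   0 -5
isub        5
ineg        -5
bipush -5   -5 -5
iadd        -10
bipush -9   -10 -9
ineg        -10 9
ineg        -10 -9
iadd        -19
bipush 0    -19 0
bipush -2   -19 0 -2
bipush 9    -19 0 -2 9

[-19, 0, -2, 9]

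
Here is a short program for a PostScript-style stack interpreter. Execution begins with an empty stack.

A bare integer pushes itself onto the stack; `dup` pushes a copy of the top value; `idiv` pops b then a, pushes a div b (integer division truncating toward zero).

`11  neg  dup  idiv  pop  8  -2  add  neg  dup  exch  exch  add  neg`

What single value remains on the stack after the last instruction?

11   -> [11]
neg  -> [-11]
dup  -> [-11, -11]
idiv -> [1]
pop  -> []
8    -> [8]
-2   -> [8, -2]
add  -> [6]
neg  -> [-6]
dup  -> [-6, -6]
exch -> [-6, -6]
exch -> [-6, -6]
add  -> [-12]
neg  -> [12]

12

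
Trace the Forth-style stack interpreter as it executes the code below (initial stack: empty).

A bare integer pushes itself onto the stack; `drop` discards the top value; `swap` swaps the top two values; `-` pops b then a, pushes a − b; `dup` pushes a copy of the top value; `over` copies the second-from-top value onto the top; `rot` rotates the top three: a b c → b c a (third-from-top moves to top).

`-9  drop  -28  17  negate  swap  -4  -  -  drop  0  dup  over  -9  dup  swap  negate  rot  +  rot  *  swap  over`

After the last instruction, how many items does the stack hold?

-9     -> -9
drop   -> (empty)
-28    -> -28
17     -> -28 17
negate -> -28 -17
swap   -> -17 -28
-4     -> -17 -28 -4
-      -> -17 -24
-      -> 7
drop   -> (empty)
0      -> 0
dup    -> 0 0
over   -> 0 0 0
-9     -> 0 0 0 -9
dup    -> 0 0 0 -9 -9
swap   -> 0 0 0 -9 -9
negate -> 0 0 0 -9 9
rot    -> 0 0 -9 9 0
+      -> 0 0 -9 9
rot    -> 0 -9 9 0
*      -> 0 -9 0
swap   -> 0 0 -9
over   -> 0 0 -9 0

4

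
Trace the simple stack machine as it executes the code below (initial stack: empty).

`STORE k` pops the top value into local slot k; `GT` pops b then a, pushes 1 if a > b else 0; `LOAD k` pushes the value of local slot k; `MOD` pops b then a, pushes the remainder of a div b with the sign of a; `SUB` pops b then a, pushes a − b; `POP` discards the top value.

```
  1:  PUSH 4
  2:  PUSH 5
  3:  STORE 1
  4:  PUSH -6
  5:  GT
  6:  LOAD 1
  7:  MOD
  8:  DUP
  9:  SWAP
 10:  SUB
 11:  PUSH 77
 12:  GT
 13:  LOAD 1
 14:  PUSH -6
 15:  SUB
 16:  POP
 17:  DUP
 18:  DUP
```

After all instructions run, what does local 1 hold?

5

PUSH 4  : [4]
PUSH 5  : [4, 5]
STORE 1 : [4]
PUSH -6 : [4, -6]
GT      : [1]
LOAD 1  : [1, 5]
MOD     : [1]
DUP     : [1, 1]
SWAP    : [1, 1]
SUB     : [0]
PUSH 77 : [0, 77]
GT      : [0]
LOAD 1  : [0, 5]
PUSH -6 : [0, 5, -6]
SUB     : [0, 11]
POP     : [0]
DUP     : [0, 0]
DUP     : [0, 0, 0]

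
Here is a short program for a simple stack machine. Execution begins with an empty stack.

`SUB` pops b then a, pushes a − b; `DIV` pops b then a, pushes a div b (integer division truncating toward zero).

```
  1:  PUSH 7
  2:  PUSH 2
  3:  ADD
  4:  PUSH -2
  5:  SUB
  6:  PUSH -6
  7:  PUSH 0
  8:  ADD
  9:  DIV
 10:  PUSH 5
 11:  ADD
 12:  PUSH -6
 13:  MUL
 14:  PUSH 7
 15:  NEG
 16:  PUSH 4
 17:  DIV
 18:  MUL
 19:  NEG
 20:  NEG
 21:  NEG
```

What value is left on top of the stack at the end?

-24

PUSH 7  → 7
PUSH 2  → 7 2
ADD     → 9
PUSH -2 → 9 -2
SUB     → 11
PUSH -6 → 11 -6
PUSH 0  → 11 -6 0
ADD     → 11 -6
DIV     → -1
PUSH 5  → -1 5
ADD     → 4
PUSH -6 → 4 -6
MUL     → -24
PUSH 7  → -24 7
NEG     → -24 -7
PUSH 4  → -24 -7 4
DIV     → -24 -1
MUL     → 24
NEG     → -24
NEG     → 24
NEG     → -24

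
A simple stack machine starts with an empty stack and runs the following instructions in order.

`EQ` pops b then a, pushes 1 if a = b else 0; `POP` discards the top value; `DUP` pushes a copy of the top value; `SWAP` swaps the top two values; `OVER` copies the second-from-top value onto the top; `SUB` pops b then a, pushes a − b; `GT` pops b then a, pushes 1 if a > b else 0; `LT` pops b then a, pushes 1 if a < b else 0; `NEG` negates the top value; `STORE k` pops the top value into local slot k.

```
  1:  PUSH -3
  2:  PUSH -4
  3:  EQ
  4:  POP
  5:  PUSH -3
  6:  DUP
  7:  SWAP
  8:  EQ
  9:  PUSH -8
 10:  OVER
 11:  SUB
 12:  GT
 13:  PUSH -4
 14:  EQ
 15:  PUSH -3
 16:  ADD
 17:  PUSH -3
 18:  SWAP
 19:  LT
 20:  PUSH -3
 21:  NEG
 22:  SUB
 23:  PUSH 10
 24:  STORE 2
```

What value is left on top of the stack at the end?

-3

PUSH -3 -> [-3]
PUSH -4 -> [-3, -4]
EQ      -> [0]
POP     -> []
PUSH -3 -> [-3]
DUP     -> [-3, -3]
SWAP    -> [-3, -3]
EQ      -> [1]
PUSH -8 -> [1, -8]
OVER    -> [1, -8, 1]
SUB     -> [1, -9]
GT      -> [1]
PUSH -4 -> [1, -4]
EQ      -> [0]
PUSH -3 -> [0, -3]
ADD     -> [-3]
PUSH -3 -> [-3, -3]
SWAP    -> [-3, -3]
LT      -> [0]
PUSH -3 -> [0, -3]
NEG     -> [0, 3]
SUB     -> [-3]
PUSH 10 -> [-3, 10]
STORE 2 -> [-3]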